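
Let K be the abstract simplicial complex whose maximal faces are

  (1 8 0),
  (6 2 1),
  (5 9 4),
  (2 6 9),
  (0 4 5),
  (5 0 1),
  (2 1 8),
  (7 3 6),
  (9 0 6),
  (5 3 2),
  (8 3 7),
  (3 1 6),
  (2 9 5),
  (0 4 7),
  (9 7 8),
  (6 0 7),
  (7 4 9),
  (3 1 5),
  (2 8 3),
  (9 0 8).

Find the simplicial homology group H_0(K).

H_0 = Z.

Take the total order 0 < 1 < 2 < 3 < 4 < 5 < 6 < 7 < 8 < 9 on the vertex set. Then K (dimension 2) consists of the simplices:

  0-simplices (10): [0], [1], [2], [3], [4], [5], [6], [7], [8], [9]
  1-simplices (30): (30 of them)
  2-simplices (20): (20 of them)

giving chain groups C_0 ≅ Z^10, C_1 ≅ Z^30, C_2 ≅ Z^20.

The boundary map ∂_1: C_1 → C_0 maps an edge to its endpoints' difference, ∂[p,q] = q − p.
As a 10×30 matrix over Z this has rank 9, with invariant factors (1,1,1,1,1,1,1,1,1).

Boundary ∂_2: C_2 → C_1 maps a triangle to the signed sum of its edges. For instance
  ∂[1,2,6] = [2,6] − [1,6] + [1,2],
  ∂[3,6,7] = [6,7] − [3,7] + [3,6].
The 30×20 boundary matrix has rank 20 and Smith normal form diag(1,1,1,1,1,1,1,1,1,1,1,1,1,1,1,1,1,1,1,2).

Now H_k = ker ∂_k / im ∂_{k+1}, so:

  H_0: rank C_0 − rank ∂_1 = 10 − 9 = 1, and the invariant factors of ∂_1 are all 1, so H_0 = Z.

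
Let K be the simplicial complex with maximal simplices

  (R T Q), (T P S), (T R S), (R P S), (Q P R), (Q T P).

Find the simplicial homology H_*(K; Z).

K has 5 vertices, 9 edges, 6 triangles.
rank ∂_0 = 0, rank ∂_1 = 4 ⇒ b_0 = 5 − 0 − 4 = 1; all invariant factors of ∂_1 are 1 so no torsion. So H_0 = Z.
rank ∂_1 = 4, rank ∂_2 = 5 ⇒ b_1 = 9 − 4 − 5 = 0; all invariant factors of ∂_2 are 1 so no torsion. So H_1 = 0.
rank ∂_2 = 5, rank ∂_3 = 0 ⇒ b_2 = 6 − 5 − 0 = 1. So H_2 = Z.

H_0 ≅ Z,  H_1 = 0,  H_2 ≅ Z.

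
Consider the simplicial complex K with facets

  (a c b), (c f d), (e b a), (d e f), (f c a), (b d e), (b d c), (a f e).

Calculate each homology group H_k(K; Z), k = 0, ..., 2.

H_0 = Z,  H_1 = 0,  H_2 = Z.

Take the total order a < b < c < d < e < f on the vertex set. Then K (dimension 2) consists of the simplices:

  0-simplices (6): a, b, c, d, e, f
  1-simplices (12): ab, ac, ae, af, bc, bd, be, cd, cf, de, df, ef
  2-simplices (8): abc, abe, acf, aef, bcd, bde, cdf, def

Hence C_0 ≅ Z^6, C_1 ≅ Z^12, C_2 ≅ Z^8.

Boundary ∂_1: C_1 → C_0 is given by ∂[p,q] = [q] − [p].
The resulting 6×12 matrix has rank 5, and its Smith normal form has invariant factors (1,1,1,1,1).

∂_2: C_2 → C_1 sends each 2-simplex [p,q,r] to [q,r] − [p,r] + [p,q]. For instance
  ∂acf = cf − af + ac,
  ∂abe = be − ae + ab.
This gives a 12×8 integer matrix of rank 7; reducing to Smith normal form yields diagonal entries (1,1,1,1,1,1,1).

Reading off H_k = ker ∂_k / im ∂_{k+1}:

  H_0: rank C_0 − rank ∂_1 = 6 − 5 = 1, and the invariant factors of ∂_1 are all 1, so H_0 ≅ Z.
  H_1: rank ker ∂_1 − rank ∂_2 = (12 − 5) − 7 = 0, and the invariant factors of ∂_2 are all 1, so H_1 ≅ 0.
  H_2: rank ker ∂_2 − rank ∂_3 = (8 − 7) − 0 = 1, and there is no ∂_3, so H_2 ≅ Z.

As a check, the Euler characteristic is 6 − 12 + 8 = 2, which agrees with 1 − 0 + 1 = 2.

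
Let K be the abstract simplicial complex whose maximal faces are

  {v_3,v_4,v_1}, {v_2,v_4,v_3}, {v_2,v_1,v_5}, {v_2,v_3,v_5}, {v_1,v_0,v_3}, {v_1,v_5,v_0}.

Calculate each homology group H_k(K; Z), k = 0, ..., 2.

Fix the vertex order v_0 < v_1 < v_2 < v_3 < v_4 < v_5 and write every simplex with vertices in increasing order. Then dim K = 2 and the simplices of K are:

  0-simplices (6): [v_0], [v_1], [v_2], [v_3], [v_4], [v_5]
  1-simplices (12): [v_0,v_1], [v_0,v_3], [v_0,v_5], [v_1,v_2], [v_1,v_3], [v_1,v_4], [v_1,v_5], [v_2,v_3], [v_2,v_4], [v_2,v_5], [v_3,v_4], [v_3,v_5]
  2-simplices (6): [v_0,v_1,v_3], [v_0,v_1,v_5], [v_1,v_2,v_5], [v_1,v_3,v_4], [v_2,v_3,v_4], [v_2,v_3,v_5]

Hence C_0 ≅ Z^6, C_1 ≅ Z^12, C_2 ≅ Z^6.

∂_1: C_1 → C_0 is given by ∂[p,q] = [q] − [p]. For instance
  ∂[v_2,v_5] = [v_5] − [v_2].
As a 6×12 matrix over Z this has rank 5, with invariant factors (1,1,1,1,1).

∂_2: C_2 → C_1 maps a triangle to the signed sum of its edges. For instance
  ∂[v_2,v_3,v_4] = [v_3,v_4] − [v_2,v_4] + [v_2,v_3],
  ∂[v_1,v_3,v_4] = [v_3,v_4] − [v_1,v_4] + [v_1,v_3].
The 12×6 boundary matrix has rank 6 and Smith normal form diag(1,1,1,1,1,1).

Computing H_k = (kernel of ∂_k) / (image of ∂_{k+1}):

  H_0: rank C_0 − rank ∂_1 = 6 − 5 = 1, and the invariant factors of ∂_1 are all 1, so H_0 = Z.
  H_1: rank ker ∂_1 − rank ∂_2 = (12 − 5) − 6 = 1, and the invariant factors of ∂_2 are all 1, so H_1 = Z.
  H_2: rank ker ∂_2 − rank ∂_3 = (6 − 6) − 0 = 0, and there is no ∂_3, so H_2 = 0.

H_0 = Z,  H_1 = Z,  H_2 = 0.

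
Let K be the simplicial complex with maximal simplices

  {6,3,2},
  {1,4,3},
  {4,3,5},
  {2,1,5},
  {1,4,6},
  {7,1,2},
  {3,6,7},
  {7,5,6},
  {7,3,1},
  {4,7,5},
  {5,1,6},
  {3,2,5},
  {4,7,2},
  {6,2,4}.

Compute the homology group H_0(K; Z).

H_0 = Z.

We work with the vertex ordering 1 < 2 < 3 < 4 < 5 < 6 < 7. The simplices of K, each written with vertices in increasing order, are:

  0-simplices (7): [1], [2], [3], [4], [5], [6], [7]
  1-simplices (21): [1,2], [1,3], [1,4], [1,5], [1,6], [1,7], [2,3], [2,4], [2,5], [2,6], [2,7], [3,4], [3,5], [3,6], [3,7], [4,5], [4,6], [4,7], [5,6], [5,7], [6,7]
  2-simplices (14): [1,2,5], [1,2,7], [1,3,4], [1,3,7], [1,4,6], [1,5,6], [2,3,5], [2,3,6], [2,4,6], [2,4,7], [3,4,5], [3,6,7], [4,5,7], [5,6,7]

Hence C_0 ≅ Z^7, C_1 ≅ Z^21, C_2 ≅ Z^14.

∂_1: C_1 → C_0 is given by ∂[p,q] = [q] − [p]. For instance
  ∂[3,7] = [7] − [3].
The 7×21 boundary matrix has rank 6 and Smith normal form diag(1,1,1,1,1,1).

Boundary ∂_2: C_2 → C_1 maps a triangle to the signed sum of its edges. For instance
  ∂[1,2,5] = [2,5] − [1,5] + [1,2],
  ∂[3,4,5] = [4,5] − [3,5] + [3,4].
The 21×14 boundary matrix has rank 13 and Smith normal form diag(1,1,1,1,1,1,1,1,1,1,1,1,1).

Computing H_k = (kernel of ∂_k) / (image of ∂_{k+1}):

  H_0: rank C_0 − rank ∂_1 = 7 − 6 = 1, and the invariant factors of ∂_1 are all 1, so H_0 ≅ Z.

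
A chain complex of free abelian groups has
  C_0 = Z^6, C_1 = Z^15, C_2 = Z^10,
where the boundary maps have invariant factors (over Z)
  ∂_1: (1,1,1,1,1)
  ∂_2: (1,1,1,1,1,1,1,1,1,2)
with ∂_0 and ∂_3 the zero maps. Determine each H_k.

H_0 = Z,  H_1 = Z/2,  H_2 = 0.

H_0: b_0 = 6 − 0 − 5 = 1; torsion from ∂_1 factors > 1: none. So H_0 = Z.
H_1: b_1 = 15 − 5 − 10 = 0; torsion from ∂_2 factors > 1: [2]. So H_1 = Z/2.
H_2: b_2 = 10 − 10 − 0 = 0; torsion from ∂_3 factors > 1: none. So H_2 = 0.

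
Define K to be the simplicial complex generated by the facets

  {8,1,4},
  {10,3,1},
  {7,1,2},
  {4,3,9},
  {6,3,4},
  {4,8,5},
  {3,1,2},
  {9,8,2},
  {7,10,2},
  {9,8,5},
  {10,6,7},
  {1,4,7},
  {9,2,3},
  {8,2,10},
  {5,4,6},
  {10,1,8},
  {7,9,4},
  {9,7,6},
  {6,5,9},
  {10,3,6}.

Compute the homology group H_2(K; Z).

H_2 = 0.

Take the total order 1 < 2 < 3 < 4 < 5 < 6 < 7 < 8 < 9 < 10 on the vertex set. Then K (dimension 2) consists of the simplices:

  0-simplices (10): [1], [2], [3], [4], [5], [6], [7], [8], [9], [10]
  1-simplices (30): (30 of them)
  2-simplices (20): (20 of them)

so the chain groups are C_0 ≅ Z^10, C_1 ≅ Z^30, C_2 ≅ Z^20.

The boundary map ∂_1: C_1 → C_0 is given by ∂[p,q] = [q] − [p]. For instance
  ∂[1,2] = [2] − [1].
The 10×30 boundary matrix has rank 9 and Smith normal form diag(1,1,1,1,1,1,1,1,1).

Boundary ∂_2: C_2 → C_1 maps a triangle to the signed sum of its edges. For instance
  ∂[1,4,8] = [4,8] − [1,8] + [1,4],
  ∂[1,2,7] = [2,7] − [1,7] + [1,2].
The 30×20 boundary matrix has rank 20 and Smith normal form diag(1,1,1,1,1,1,1,1,1,1,1,1,1,1,1,1,1,1,1,2).

Computing H_k = (kernel of ∂_k) / (image of ∂_{k+1}):

  H_2: rank ker ∂_2 − rank ∂_3 = (20 − 20) − 0 = 0, and there is no ∂_3, so H_2 = 0.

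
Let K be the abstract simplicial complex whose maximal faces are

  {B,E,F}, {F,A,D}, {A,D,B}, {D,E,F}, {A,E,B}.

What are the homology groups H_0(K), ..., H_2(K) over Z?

Order the vertices as A < B < D < E < F. Listing each simplex with vertices in this order, K has dimension 2 with simplices:

  0-simplices (5): A, B, D, E, F
  1-simplices (10): AB, AD, AE, AF, BD, BE, BF, DE, DF, EF
  2-simplices (5): ABD, ABE, ADF, BEF, DEF

so the chain groups are C_0 ≅ Z^5, C_1 ≅ Z^10, C_2 ≅ Z^5.

∂_1: C_1 → C_0 maps an edge to its endpoints' difference, ∂[p,q] = q − p. For instance
  ∂AB = B − A.
This gives a 5×10 integer matrix of rank 4; reducing to Smith normal form yields diagonal entries (1,1,1,1).

∂_2: C_2 → C_1 sends each 2-simplex [p,q,r] to [q,r] − [p,r] + [p,q]. For instance
  ∂BEF = EF − BF + BE,
  ∂ADF = DF − AF + AD.
This gives a 10×5 integer matrix of rank 5; reducing to Smith normal form yields diagonal entries (1,1,1,1,1).

Reading off H_k = ker ∂_k / im ∂_{k+1}:

  H_0: rank C_0 − rank ∂_1 = 5 − 4 = 1, and the invariant factors of ∂_1 are all 1, so H_0 = Z.
  H_1: rank ker ∂_1 − rank ∂_2 = (10 − 4) − 5 = 1, and the invariant factors of ∂_2 are all 1, so H_1 = Z.
  H_2: rank ker ∂_2 − rank ∂_3 = (5 − 5) − 0 = 0, and there is no ∂_3, so H_2 = 0.

H_0 = Z,  H_1 = Z,  H_2 = 0.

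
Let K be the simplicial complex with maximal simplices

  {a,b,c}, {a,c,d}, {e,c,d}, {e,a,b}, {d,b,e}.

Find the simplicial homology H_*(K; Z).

We work with the vertex ordering a < b < c < d < e. The simplices of K, each written with vertices in increasing order, are:

  0-simplices (5): a, b, c, d, e
  1-simplices (10): ab, ac, ad, ae, bc, bd, be, cd, ce, de
  2-simplices (5): abc, abe, acd, bde, cde

Hence C_0 ≅ Z^5, C_1 ≅ Z^10, C_2 ≅ Z^5.

Boundary ∂_1: C_1 → C_0 maps an edge to its endpoints' difference, ∂[p,q] = q − p.
This gives a 5×10 integer matrix of rank 4; reducing to Smith normal form yields diagonal entries (1,1,1,1).

The boundary map ∂_2: C_2 → C_1 sends each 2-simplex [p,q,r] to [q,r] − [p,r] + [p,q]. For instance
  ∂abe = be − ae + ab,
  ∂cde = de − ce + cd.
The 10×5 boundary matrix has rank 5 and Smith normal form diag(1,1,1,1,1).

Now H_k = ker ∂_k / im ∂_{k+1}, so:

  H_0: rank C_0 − rank ∂_1 = 5 − 4 = 1, and the invariant factors of ∂_1 are all 1, so H_0 ≅ Z.
  H_1: rank ker ∂_1 − rank ∂_2 = (10 − 4) − 5 = 1, and the invariant factors of ∂_2 are all 1, so H_1 ≅ Z.
  H_2: rank ker ∂_2 − rank ∂_3 = (5 − 5) − 0 = 0, and there is no ∂_3, so H_2 ≅ 0.

H_0 ≅ Z,  H_1 ≅ Z,  H_2 = 0.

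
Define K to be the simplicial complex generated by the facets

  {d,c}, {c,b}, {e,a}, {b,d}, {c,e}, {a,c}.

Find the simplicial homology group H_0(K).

Order the vertices as a < b < c < d < e. Listing each simplex with vertices in this order, K has dimension 1 with simplices:

  0-simplices (5): a, b, c, d, e
  1-simplices (6): ac, ae, bc, bd, cd, ce

so the chain groups are C_0 ≅ Z^5, C_1 ≅ Z^6.

∂_1: C_1 → C_0 maps an edge to its endpoints' difference, ∂[p,q] = q − p.
The 5×6 boundary matrix has rank 4 and Smith normal form diag(1,1,1,1).

Now H_k = ker ∂_k / im ∂_{k+1}, so:

  H_0: rank C_0 − rank ∂_1 = 5 − 4 = 1, and the invariant factors of ∂_1 are all 1, so H_0 ≅ Z.

(K is a triangulation of a wedge of 2 circles.)

H_0 = Z.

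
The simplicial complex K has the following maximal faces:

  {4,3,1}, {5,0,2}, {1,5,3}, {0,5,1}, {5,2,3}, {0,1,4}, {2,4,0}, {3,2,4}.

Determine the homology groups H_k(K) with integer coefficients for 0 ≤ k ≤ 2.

K has 6 vertices, 12 edges, 8 triangles.
rank ∂_0 = 0, rank ∂_1 = 5 ⇒ b_0 = 6 − 0 − 5 = 1; all invariant factors of ∂_1 are 1 so no torsion. So H_0 ≅ Z.
rank ∂_1 = 5, rank ∂_2 = 7 ⇒ b_1 = 12 − 5 − 7 = 0; all invariant factors of ∂_2 are 1 so no torsion. So H_1 ≅ 0.
rank ∂_2 = 7, rank ∂_3 = 0 ⇒ b_2 = 8 − 7 − 0 = 1. So H_2 ≅ Z.

H_0 = Z,  H_1 = 0,  H_2 = Z.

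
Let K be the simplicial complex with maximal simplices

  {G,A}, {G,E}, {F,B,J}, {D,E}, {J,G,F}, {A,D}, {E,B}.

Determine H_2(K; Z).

H_2 = 0.

Order the vertices as A < B < D < E < F < G < J. Listing each simplex with vertices in this order, K has dimension 2 with simplices:

  0-simplices (7): A, B, D, E, F, G, J
  1-simplices (10): AD, AG, BE, BF, BJ, DE, EG, FG, FJ, GJ
  2-simplices (2): BFJ, FGJ

giving chain groups C_0 ≅ Z^7, C_1 ≅ Z^10, C_2 ≅ Z^2.

∂_1: C_1 → C_0 is given by ∂[p,q] = [q] − [p]. For instance
  ∂DE = E − D.
The resulting 7×10 matrix has rank 6, and its Smith normal form has invariant factors (1,1,1,1,1,1).

∂_2: C_2 → C_1 acts by ∂[p,q,r] = [q,r] − [p,r] + [p,q]. For instance
  ∂FGJ = GJ − FJ + FG,
  ∂BFJ = FJ − BJ + BF.
The resulting 10×2 matrix has rank 2, and its Smith normal form has invariant factors (1,1).

Now H_k = ker ∂_k / im ∂_{k+1}, so:

  H_2: rank ker ∂_2 − rank ∂_3 = (2 − 2) − 0 = 0, and there is no ∂_3, so H_2 = 0.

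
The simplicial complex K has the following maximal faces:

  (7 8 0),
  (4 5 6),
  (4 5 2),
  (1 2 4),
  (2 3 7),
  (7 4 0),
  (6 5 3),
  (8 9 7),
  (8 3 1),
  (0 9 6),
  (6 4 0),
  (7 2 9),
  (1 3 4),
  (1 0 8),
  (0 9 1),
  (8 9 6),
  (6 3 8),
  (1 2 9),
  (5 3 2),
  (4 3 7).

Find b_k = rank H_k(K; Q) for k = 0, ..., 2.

Fix the vertex order 0 < 1 < 2 < 3 < 4 < 5 < 6 < 7 < 8 < 9 and write every simplex with vertices in increasing order. Then dim K = 2 and the simplices of K are:

  0-simplices (10): [0], [1], [2], [3], [4], [5], [6], [7], [8], [9]
  1-simplices (30): (30 of them)
  2-simplices (20): (20 of them)

so the chain groups are C_0 ≅ Z^10, C_1 ≅ Z^30, C_2 ≅ Z^20.

The boundary map ∂_1: C_1 → C_0 is given by ∂[p,q] = [q] − [p].
The 10×30 boundary matrix has rank 9 and Smith normal form diag(1,1,1,1,1,1,1,1,1).

The boundary map ∂_2: C_2 → C_1 acts by ∂[p,q,r] = [q,r] − [p,r] + [p,q]. For instance
  ∂[0,4,7] = [4,7] − [0,7] + [0,4],
  ∂[0,7,8] = [7,8] − [0,8] + [0,7].
As a 30×20 matrix over Z this has rank 20, with invariant factors (1,1,1,1,1,1,1,1,1,1,1,1,1,1,1,1,1,1,1,2).

Reading off H_k = ker ∂_k / im ∂_{k+1}:

  H_0: rank C_0 − rank ∂_1 = 10 − 9 = 1, and the invariant factors of ∂_1 are all 1, so H_0 = Z.
  H_1: rank ker ∂_1 − rank ∂_2 = (30 − 9) − 20 = 1, and ∂_2 has invariant factor 2 > 1, so H_1 = Z ⊕ Z/2Z.
  H_2: rank ker ∂_2 − rank ∂_3 = (20 − 20) − 0 = 0, and there is no ∂_3, so H_2 = 0.

(K is a triangulation of the Klein bottle.)

Hence the Betti numbers are b_0 = 1, b_1 = 1, b_2 = 0.

b_0 = 1, b_1 = 1, b_2 = 0.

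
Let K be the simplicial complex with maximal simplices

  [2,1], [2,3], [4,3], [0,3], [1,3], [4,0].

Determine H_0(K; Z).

H_0 ≅ Z.

We work with the vertex ordering 0 < 1 < 2 < 3 < 4. The simplices of K, each written with vertices in increasing order, are:

  0-simplices (5): [0], [1], [2], [3], [4]
  1-simplices (6): [0,3], [0,4], [1,2], [1,3], [2,3], [3,4]

Hence C_0 ≅ Z^5, C_1 ≅ Z^6.

∂_1: C_1 → C_0 sends each edge [p,q] (with p < q) to q − p. For instance
  ∂[1,3] = [3] − [1].
The resulting 5×6 matrix has rank 4, and its Smith normal form has invariant factors (1,1,1,1).

Now H_k = ker ∂_k / im ∂_{k+1}, so:

  H_0: rank C_0 − rank ∂_1 = 5 − 4 = 1, and the invariant factors of ∂_1 are all 1, so H_0 ≅ Z.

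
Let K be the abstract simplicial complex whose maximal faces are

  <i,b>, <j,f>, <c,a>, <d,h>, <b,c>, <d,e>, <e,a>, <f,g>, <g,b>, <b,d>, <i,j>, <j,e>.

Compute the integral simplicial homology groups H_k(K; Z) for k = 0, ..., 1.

We work with the vertex ordering a < b < c < d < e < f < g < h < i < j. The simplices of K, each written with vertices in increasing order, are:

  0-simplices (10): a, b, c, d, e, f, g, h, i, j
  1-simplices (12): ac, ae, bc, bd, bg, bi, de, dh, ej, fg, fj, ij

giving chain groups C_0 ≅ Z^10, C_1 ≅ Z^12.

Boundary ∂_1: C_1 → C_0 is given by ∂[p,q] = [q] − [p]. For instance
  ∂fj = j − f.
As a 10×12 matrix over Z this has rank 9, with invariant factors (1,1,1,1,1,1,1,1,1).

From H_k ≅ ker(∂_k) / im(∂_{k+1}) we obtain:

  H_0: rank C_0 − rank ∂_1 = 10 − 9 = 1, and the invariant factors of ∂_1 are all 1, so H_0 = Z.
  H_1: rank ker ∂_1 − rank ∂_2 = (12 − 9) − 0 = 3, and there is no ∂_2, so H_1 = Z^3.

H_0 = Z,  H_1 = Z^3.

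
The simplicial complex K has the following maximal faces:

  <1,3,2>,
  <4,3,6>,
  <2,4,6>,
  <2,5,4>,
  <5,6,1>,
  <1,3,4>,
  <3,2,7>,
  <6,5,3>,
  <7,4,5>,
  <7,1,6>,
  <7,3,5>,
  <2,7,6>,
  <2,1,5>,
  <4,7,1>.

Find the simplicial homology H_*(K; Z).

H_0 = Z,  H_1 = Z^2,  H_2 = Z.

We work with the vertex ordering 1 < 2 < 3 < 4 < 5 < 6 < 7. The simplices of K, each written with vertices in increasing order, are:

  0-simplices (7): [1], [2], [3], [4], [5], [6], [7]
  1-simplices (21): [1,2], [1,3], [1,4], [1,5], [1,6], [1,7], [2,3], [2,4], [2,5], [2,6], [2,7], [3,4], [3,5], [3,6], [3,7], [4,5], [4,6], [4,7], [5,6], [5,7], [6,7]
  2-simplices (14): [1,2,3], [1,2,5], [1,3,4], [1,4,7], [1,5,6], [1,6,7], [2,3,7], [2,4,5], [2,4,6], [2,6,7], [3,4,6], [3,5,6], [3,5,7], [4,5,7]

Hence C_0 ≅ Z^7, C_1 ≅ Z^21, C_2 ≅ Z^14.

The boundary map ∂_1: C_1 → C_0 sends each edge [p,q] (with p < q) to q − p.
This gives a 7×21 integer matrix of rank 6; reducing to Smith normal form yields diagonal entries (1,1,1,1,1,1).

Boundary ∂_2: C_2 → C_1 sends each 2-simplex [p,q,r] to [q,r] − [p,r] + [p,q]. For instance
  ∂[4,5,7] = [5,7] − [4,7] + [4,5],
  ∂[2,4,6] = [4,6] − [2,6] + [2,4].
As a 21×14 matrix over Z this has rank 13, with invariant factors (1,1,1,1,1,1,1,1,1,1,1,1,1).

Now H_k = ker ∂_k / im ∂_{k+1}, so:

  H_0: rank C_0 − rank ∂_1 = 7 − 6 = 1, and the invariant factors of ∂_1 are all 1, so H_0 = Z.
  H_1: rank ker ∂_1 − rank ∂_2 = (21 − 6) − 13 = 2, and the invariant factors of ∂_2 are all 1, so H_1 = Z^2.
  H_2: rank ker ∂_2 − rank ∂_3 = (14 − 13) − 0 = 1, and there is no ∂_3, so H_2 = Z.

(K is a triangulation of the torus T^2.)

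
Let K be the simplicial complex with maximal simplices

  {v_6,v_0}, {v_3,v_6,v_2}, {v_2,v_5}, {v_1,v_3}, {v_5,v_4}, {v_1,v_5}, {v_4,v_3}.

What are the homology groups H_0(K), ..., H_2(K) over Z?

Take the total order v_0 < v_1 < v_2 < v_3 < v_4 < v_5 < v_6 on the vertex set. Then K (dimension 2) consists of the simplices:

  0-simplices (7): [v_0], [v_1], [v_2], [v_3], [v_4], [v_5], [v_6]
  1-simplices (9): [v_0,v_6], [v_1,v_3], [v_1,v_5], [v_2,v_3], [v_2,v_5], [v_2,v_6], [v_3,v_4], [v_3,v_6], [v_4,v_5]
  2-simplices (1): [v_2,v_3,v_6]

Hence C_0 ≅ Z^7, C_1 ≅ Z^9, C_2 ≅ Z^1.

∂_1: C_1 → C_0 maps an edge to its endpoints' difference, ∂[p,q] = q − p.
The 7×9 boundary matrix has rank 6 and Smith normal form diag(1,1,1,1,1,1).

∂_2: C_2 → C_1 acts by ∂[p,q,r] = [q,r] − [p,r] + [p,q]. For instance
  ∂[v_2,v_3,v_6] = [v_3,v_6] − [v_2,v_6] + [v_2,v_3].
As a 9×1 matrix over Z this has rank 1, with invariant factors (1).

Now H_k = ker ∂_k / im ∂_{k+1}, so:

  H_0: rank C_0 − rank ∂_1 = 7 − 6 = 1, and the invariant factors of ∂_1 are all 1, so H_0 ≅ Z.
  H_1: rank ker ∂_1 − rank ∂_2 = (9 − 6) − 1 = 2, and the invariant factors of ∂_2 are all 1, so H_1 ≅ Z^2.
  H_2: rank ker ∂_2 − rank ∂_3 = (1 − 1) − 0 = 0, and there is no ∂_3, so H_2 ≅ 0.

As a check, the Euler characteristic is 7 − 9 + 1 = -1, which agrees with 1 − 2 + 0 = -1.

H_0 = Z,  H_1 = Z^2,  H_2 = 0.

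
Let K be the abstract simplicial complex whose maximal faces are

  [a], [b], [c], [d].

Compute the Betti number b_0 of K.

b_0 = 4.

Fix the vertex order a < b < c < d and write every simplex with vertices in increasing order. Then dim K = 0 and the simplices of K are:

  0-simplices (4): a, b, c, d

so the chain groups are C_0 ≅ Z^4.

From H_k ≅ ker(∂_k) / im(∂_{k+1}) we obtain:

  H_0: rank C_0 − rank ∂_1 = 4 − 0 = 4, and there is no ∂_1, so H_0 = Z^4.

Hence the Betti numbers are b_0 = 4.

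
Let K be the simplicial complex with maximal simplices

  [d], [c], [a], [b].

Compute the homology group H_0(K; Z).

We work with the vertex ordering a < b < c < d. The simplices of K, each written with vertices in increasing order, are:

  0-simplices (4): a, b, c, d

Hence C_0 ≅ Z^4.

From H_k ≅ ker(∂_k) / im(∂_{k+1}) we obtain:

  H_0: rank C_0 − rank ∂_1 = 4 − 0 = 4, and there is no ∂_1, so H_0 ≅ Z^4.

(K is a triangulation of a set of 4 points.)

H_0 ≅ Z^4.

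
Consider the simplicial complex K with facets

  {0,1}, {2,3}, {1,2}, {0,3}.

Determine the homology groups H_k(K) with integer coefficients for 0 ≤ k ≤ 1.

Fix the vertex order 0 < 1 < 2 < 3 and write every simplex with vertices in increasing order. Then dim K = 1 and the simplices of K are:

  0-simplices (4): [0], [1], [2], [3]
  1-simplices (4): [0,1], [0,3], [1,2], [2,3]

giving chain groups C_0 ≅ Z^4, C_1 ≅ Z^4.

∂_1: C_1 → C_0 sends each edge [p,q] (with p < q) to q − p.
This gives a 4×4 integer matrix of rank 3; reducing to Smith normal form yields diagonal entries (1,1,1).

Computing H_k = (kernel of ∂_k) / (image of ∂_{k+1}):

  H_0: rank C_0 − rank ∂_1 = 4 − 3 = 1, and the invariant factors of ∂_1 are all 1, so H_0 ≅ Z.
  H_1: rank ker ∂_1 − rank ∂_2 = (4 − 3) − 0 = 1, and there is no ∂_2, so H_1 ≅ Z.

As a check, the Euler characteristic is 4 − 4 = 0, which agrees with 1 − 1 = 0.

H_0 = Z,  H_1 = Z.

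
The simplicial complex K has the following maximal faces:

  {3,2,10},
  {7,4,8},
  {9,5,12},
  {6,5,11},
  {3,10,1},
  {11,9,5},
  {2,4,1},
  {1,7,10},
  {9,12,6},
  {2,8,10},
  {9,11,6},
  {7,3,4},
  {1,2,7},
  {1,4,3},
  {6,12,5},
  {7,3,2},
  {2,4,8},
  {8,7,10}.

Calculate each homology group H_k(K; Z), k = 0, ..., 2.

We work with the vertex ordering 1 < 2 < 3 < 4 < 5 < 6 < 7 < 8 < 9 < 10 < 11 < 12. The simplices of K, each written with vertices in increasing order, are:

  0-simplices (12): [1], [2], [3], [4], [5], [6], [7], [8], [9], [10], [11], [12]
  1-simplices (27): (27 of them)
  2-simplices (18): (18 of them)

so the chain groups are C_0 ≅ Z^12, C_1 ≅ Z^27, C_2 ≅ Z^18.

The boundary map ∂_1: C_1 → C_0 sends each edge [p,q] (with p < q) to q − p.
This gives a 12×27 integer matrix of rank 10; reducing to Smith normal form yields diagonal entries (1,1,1,1,1,1,1,1,1,1).

The boundary map ∂_2: C_2 → C_1 maps a triangle to the signed sum of its edges. For instance
  ∂[4,7,8] = [7,8] − [4,8] + [4,7],
  ∂[1,3,4] = [3,4] − [1,4] + [1,3].
The 27×18 boundary matrix has rank 17 and Smith normal form diag(1,1,1,1,1,1,1,1,1,1,1,1,1,1,1,1,2).

Now H_k = ker ∂_k / im ∂_{k+1}, so:

  H_0: rank C_0 − rank ∂_1 = 12 − 10 = 2, and the invariant factors of ∂_1 are all 1, so H_0 = Z^2.
  H_1: rank ker ∂_1 − rank ∂_2 = (27 − 10) − 17 = 0, and ∂_2 has invariant factor 2 > 1, so H_1 = Z/2Z.
  H_2: rank ker ∂_2 − rank ∂_3 = (18 − 17) − 0 = 1, and there is no ∂_3, so H_2 = Z.

(K is a triangulation of the disjoint union of the real projective plane RP^2 and the 2-sphere S^2.)

H_0 = Z^2,  H_1 = Z/2Z,  H_2 = Z.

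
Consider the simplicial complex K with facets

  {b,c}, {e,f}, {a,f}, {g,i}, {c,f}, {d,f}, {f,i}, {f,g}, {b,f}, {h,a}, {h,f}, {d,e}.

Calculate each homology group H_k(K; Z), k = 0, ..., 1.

Order the vertices as a < b < c < d < e < f < g < h < i. Listing each simplex with vertices in this order, K has dimension 1 with simplices:

  0-simplices (9): a, b, c, d, e, f, g, h, i
  1-simplices (12): af, ah, bc, bf, cf, de, df, ef, fg, fh, fi, gi

Hence C_0 ≅ Z^9, C_1 ≅ Z^12.

∂_1: C_1 → C_0 maps an edge to its endpoints' difference, ∂[p,q] = q − p.
As a 9×12 matrix over Z this has rank 8, with invariant factors (1,1,1,1,1,1,1,1).

Computing H_k = (kernel of ∂_k) / (image of ∂_{k+1}):

  H_0: rank C_0 − rank ∂_1 = 9 − 8 = 1, and the invariant factors of ∂_1 are all 1, so H_0 = Z.
  H_1: rank ker ∂_1 − rank ∂_2 = (12 − 8) − 0 = 4, and there is no ∂_2, so H_1 = Z^4.

As a check, the Euler characteristic is 9 − 12 = -3, which agrees with 1 − 4 = -3.
(K is a triangulation of a wedge of 4 circles.)

H_0 = Z,  H_1 = Z^4.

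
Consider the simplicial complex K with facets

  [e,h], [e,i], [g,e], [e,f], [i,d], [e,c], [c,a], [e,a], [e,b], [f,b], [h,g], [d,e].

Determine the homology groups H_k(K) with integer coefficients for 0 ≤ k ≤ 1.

Order the vertices as a < b < c < d < e < f < g < h < i. Listing each simplex with vertices in this order, K has dimension 1 with simplices:

  0-simplices (9): a, b, c, d, e, f, g, h, i
  1-simplices (12): ac, ae, be, bf, ce, de, di, ef, eg, eh, ei, gh

Hence C_0 ≅ Z^9, C_1 ≅ Z^12.

Boundary ∂_1: C_1 → C_0 maps an edge to its endpoints' difference, ∂[p,q] = q − p.
As a 9×12 matrix over Z this has rank 8, with invariant factors (1,1,1,1,1,1,1,1).

Reading off H_k = ker ∂_k / im ∂_{k+1}:

  H_0: rank C_0 − rank ∂_1 = 9 − 8 = 1, and the invariant factors of ∂_1 are all 1, so H_0 = Z.
  H_1: rank ker ∂_1 − rank ∂_2 = (12 − 8) − 0 = 4, and there is no ∂_2, so H_1 = Z^4.

H_0 = Z,  H_1 = Z^4.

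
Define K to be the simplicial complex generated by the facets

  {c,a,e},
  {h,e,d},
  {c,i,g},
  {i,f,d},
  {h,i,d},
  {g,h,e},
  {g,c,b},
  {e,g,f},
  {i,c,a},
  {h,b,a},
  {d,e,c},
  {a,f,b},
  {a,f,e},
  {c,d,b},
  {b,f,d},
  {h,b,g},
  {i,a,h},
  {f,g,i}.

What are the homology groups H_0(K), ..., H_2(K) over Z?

Order the vertices as a < b < c < d < e < f < g < h < i. Listing each simplex with vertices in this order, K has dimension 2 with simplices:

  0-simplices (9): a, b, c, d, e, f, g, h, i
  1-simplices (27): ab, ac, ae, af, ah, ai, bc, bd, bf, bg, bh, cd, ce, cg, ci, de, df, dh, di, ef, eg, eh, fg, fi, gh, gi, hi
  2-simplices (18): abf, abh, ace, aci, aef, ahi, bcd, bcg, bdf, bgh, cde, cgi, deh, dfi, dhi, efg, egh, fgi

Hence C_0 ≅ Z^9, C_1 ≅ Z^27, C_2 ≅ Z^18.

Boundary ∂_1: C_1 → C_0 is given by ∂[p,q] = [q] − [p]. For instance
  ∂ab = b − a.
The 9×27 boundary matrix has rank 8 and Smith normal form diag(1,1,1,1,1,1,1,1).

The boundary map ∂_2: C_2 → C_1 acts by ∂[p,q,r] = [q,r] − [p,r] + [p,q]. For instance
  ∂bgh = gh − bh + bg,
  ∂dhi = hi − di + dh.
The 27×18 boundary matrix has rank 17 and Smith normal form diag(1,1,1,1,1,1,1,1,1,1,1,1,1,1,1,1,1).

Now H_k = ker ∂_k / im ∂_{k+1}, so:

  H_0: rank C_0 − rank ∂_1 = 9 − 8 = 1, and the invariant factors of ∂_1 are all 1, so H_0 = Z.
  H_1: rank ker ∂_1 − rank ∂_2 = (27 − 8) − 17 = 2, and the invariant factors of ∂_2 are all 1, so H_1 = Z^2.
  H_2: rank ker ∂_2 − rank ∂_3 = (18 − 17) − 0 = 1, and there is no ∂_3, so H_2 = Z.

H_0 = Z,  H_1 = Z^2,  H_2 = Z.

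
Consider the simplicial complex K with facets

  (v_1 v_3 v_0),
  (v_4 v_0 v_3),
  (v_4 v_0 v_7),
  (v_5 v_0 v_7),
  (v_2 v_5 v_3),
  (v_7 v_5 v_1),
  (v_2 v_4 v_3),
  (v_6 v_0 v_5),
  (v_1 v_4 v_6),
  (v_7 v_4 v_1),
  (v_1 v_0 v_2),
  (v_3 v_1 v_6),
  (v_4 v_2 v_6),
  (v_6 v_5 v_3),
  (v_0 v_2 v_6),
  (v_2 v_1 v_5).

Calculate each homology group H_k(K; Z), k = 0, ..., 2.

Take the total order v_0 < v_1 < v_2 < v_3 < v_4 < v_5 < v_6 < v_7 on the vertex set. Then K (dimension 2) consists of the simplices:

  0-simplices (8): [v_0], [v_1], [v_2], [v_3], [v_4], [v_5], [v_6], [v_7]
  1-simplices (24): (24 of them)
  2-simplices (16): (16 of them)

giving chain groups C_0 ≅ Z^8, C_1 ≅ Z^24, C_2 ≅ Z^16.

Boundary ∂_1: C_1 → C_0 maps an edge to its endpoints' difference, ∂[p,q] = q − p. For instance
  ∂[v_1,v_5] = [v_5] − [v_1].
As a 8×24 matrix over Z this has rank 7, with invariant factors (1,1,1,1,1,1,1).

Boundary ∂_2: C_2 → C_1 acts by ∂[p,q,r] = [q,r] − [p,r] + [p,q]. For instance
  ∂[v_0,v_1,v_3] = [v_1,v_3] − [v_0,v_3] + [v_0,v_1],
  ∂[v_0,v_5,v_7] = [v_5,v_7] − [v_0,v_7] + [v_0,v_5].
The 24×16 boundary matrix has rank 15 and Smith normal form diag(1,1,1,1,1,1,1,1,1,1,1,1,1,1,1).

From H_k ≅ ker(∂_k) / im(∂_{k+1}) we obtain:

  H_0: rank C_0 − rank ∂_1 = 8 − 7 = 1, and the invariant factors of ∂_1 are all 1, so H_0 ≅ Z.
  H_1: rank ker ∂_1 − rank ∂_2 = (24 − 7) − 15 = 2, and the invariant factors of ∂_2 are all 1, so H_1 ≅ Z^2.
  H_2: rank ker ∂_2 − rank ∂_3 = (16 − 15) − 0 = 1, and there is no ∂_3, so H_2 ≅ Z.

(K is a triangulation of the torus T^2.)

H_0 = Z,  H_1 = Z^2,  H_2 = Z.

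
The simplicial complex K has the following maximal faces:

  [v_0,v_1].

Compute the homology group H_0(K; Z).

H_0 = Z.

Order the vertices as v_0 < v_1. Listing each simplex with vertices in this order, K has dimension 1 with simplices:

  0-simplices (2): [v_0], [v_1]
  1-simplices (1): [v_0,v_1]

so the chain groups are C_0 ≅ Z^2, C_1 ≅ Z^1.

Boundary ∂_1: C_1 → C_0 maps an edge to its endpoints' difference, ∂[p,q] = q − p.
The 2×1 boundary matrix has rank 1 and Smith normal form diag(1).

From H_k ≅ ker(∂_k) / im(∂_{k+1}) we obtain:

  H_0: rank C_0 − rank ∂_1 = 2 − 1 = 1, and the invariant factors of ∂_1 are all 1, so H_0 ≅ Z.

(K is a triangulation of the 1-simplex.)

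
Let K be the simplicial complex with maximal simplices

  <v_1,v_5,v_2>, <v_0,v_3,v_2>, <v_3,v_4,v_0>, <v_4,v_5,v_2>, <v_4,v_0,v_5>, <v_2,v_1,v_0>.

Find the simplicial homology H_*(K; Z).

Fix the vertex order v_0 < v_1 < v_2 < v_3 < v_4 < v_5 and write every simplex with vertices in increasing order. Then dim K = 2 and the simplices of K are:

  0-simplices (6): [v_0], [v_1], [v_2], [v_3], [v_4], [v_5]
  1-simplices (12): [v_0,v_1], [v_0,v_2], [v_0,v_3], [v_0,v_4], [v_0,v_5], [v_1,v_2], [v_1,v_5], [v_2,v_3], [v_2,v_4], [v_2,v_5], [v_3,v_4], [v_4,v_5]
  2-simplices (6): [v_0,v_1,v_2], [v_0,v_2,v_3], [v_0,v_3,v_4], [v_0,v_4,v_5], [v_1,v_2,v_5], [v_2,v_4,v_5]

giving chain groups C_0 ≅ Z^6, C_1 ≅ Z^12, C_2 ≅ Z^6.

The boundary map ∂_1: C_1 → C_0 is given by ∂[p,q] = [q] − [p]. For instance
  ∂[v_0,v_1] = [v_1] − [v_0].
The 6×12 boundary matrix has rank 5 and Smith normal form diag(1,1,1,1,1).

∂_2: C_2 → C_1 maps a triangle to the signed sum of its edges. For instance
  ∂[v_0,v_2,v_3] = [v_2,v_3] − [v_0,v_3] + [v_0,v_2],
  ∂[v_2,v_4,v_5] = [v_4,v_5] − [v_2,v_5] + [v_2,v_4].
This gives a 12×6 integer matrix of rank 6; reducing to Smith normal form yields diagonal entries (1,1,1,1,1,1).

Reading off H_k = ker ∂_k / im ∂_{k+1}:

  H_0: rank C_0 − rank ∂_1 = 6 − 5 = 1, and the invariant factors of ∂_1 are all 1, so H_0 = Z.
  H_1: rank ker ∂_1 − rank ∂_2 = (12 − 5) − 6 = 1, and the invariant factors of ∂_2 are all 1, so H_1 = Z.
  H_2: rank ker ∂_2 − rank ∂_3 = (6 − 6) − 0 = 0, and there is no ∂_3, so H_2 = 0.

As a check, the Euler characteristic is 6 − 12 + 6 = 0, which agrees with 1 − 1 + 0 = 0.

H_0 = Z,  H_1 = Z,  H_2 = 0.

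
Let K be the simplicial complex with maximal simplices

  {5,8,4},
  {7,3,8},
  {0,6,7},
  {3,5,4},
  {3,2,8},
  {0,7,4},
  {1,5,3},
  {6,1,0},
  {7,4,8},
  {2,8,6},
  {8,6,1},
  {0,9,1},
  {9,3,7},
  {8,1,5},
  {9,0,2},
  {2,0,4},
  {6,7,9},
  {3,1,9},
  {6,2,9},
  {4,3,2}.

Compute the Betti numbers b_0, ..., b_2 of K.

b_0 = 1, b_1 = 1, b_2 = 0.

K has 10 vertices, 30 edges, 20 triangles.
rank ∂_0 = 0, rank ∂_1 = 9 ⇒ b_0 = 10 − 0 − 9 = 1; all invariant factors of ∂_1 are 1 so no torsion. So H_0 = Z.
rank ∂_1 = 9, rank ∂_2 = 20 ⇒ b_1 = 30 − 9 − 20 = 1; ∂_2 has invariant factor(s) [2] giving torsion. So H_1 = Z ⊕ Z/2Z.
rank ∂_2 = 20, rank ∂_3 = 0 ⇒ b_2 = 20 − 20 − 0 = 0. So H_2 = 0.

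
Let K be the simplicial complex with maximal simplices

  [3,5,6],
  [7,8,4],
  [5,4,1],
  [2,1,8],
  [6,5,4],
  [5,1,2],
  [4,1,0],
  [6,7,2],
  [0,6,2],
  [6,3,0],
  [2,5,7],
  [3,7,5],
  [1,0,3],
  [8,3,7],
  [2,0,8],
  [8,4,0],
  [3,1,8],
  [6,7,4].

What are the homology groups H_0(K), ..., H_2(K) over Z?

K has 9 vertices, 27 edges, 18 triangles.
rank ∂_0 = 0, rank ∂_1 = 8 ⇒ b_0 = 9 − 0 − 8 = 1; all invariant factors of ∂_1 are 1 so no torsion. So H_0 ≅ Z.
rank ∂_1 = 8, rank ∂_2 = 18 ⇒ b_1 = 27 − 8 − 18 = 1; ∂_2 has invariant factor(s) [2] giving torsion. So H_1 ≅ Z ⊕ Z/2Z.
rank ∂_2 = 18, rank ∂_3 = 0 ⇒ b_2 = 18 − 18 − 0 = 0. So H_2 ≅ 0.

H_0 ≅ Z,  H_1 ≅ Z ⊕ Z/2Z,  H_2 = 0.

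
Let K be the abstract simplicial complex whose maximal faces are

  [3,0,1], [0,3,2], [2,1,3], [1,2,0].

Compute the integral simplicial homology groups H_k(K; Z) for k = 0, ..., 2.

H_0 ≅ Z,  H_1 = 0,  H_2 ≅ Z.

K has 4 vertices, 6 edges, 4 triangles.
rank ∂_0 = 0, rank ∂_1 = 3 ⇒ b_0 = 4 − 0 − 3 = 1; all invariant factors of ∂_1 are 1 so no torsion. So H_0 = Z.
rank ∂_1 = 3, rank ∂_2 = 3 ⇒ b_1 = 6 − 3 − 3 = 0; all invariant factors of ∂_2 are 1 so no torsion. So H_1 = 0.
rank ∂_2 = 3, rank ∂_3 = 0 ⇒ b_2 = 4 − 3 − 0 = 1. So H_2 = Z.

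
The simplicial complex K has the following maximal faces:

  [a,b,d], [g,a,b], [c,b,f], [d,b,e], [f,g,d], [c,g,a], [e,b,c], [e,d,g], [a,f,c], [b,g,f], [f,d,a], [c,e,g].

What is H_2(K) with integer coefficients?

H_2 ≅ 0.

Order the vertices as a < b < c < d < e < f < g. Listing each simplex with vertices in this order, K has dimension 2 with simplices:

  0-simplices (7): a, b, c, d, e, f, g
  1-simplices (18): ab, ac, ad, af, ag, bc, bd, be, bf, bg, ce, cf, cg, de, df, dg, eg, fg
  2-simplices (12): abd, abg, acf, acg, adf, bce, bcf, bde, bfg, ceg, deg, dfg

Hence C_0 ≅ Z^7, C_1 ≅ Z^18, C_2 ≅ Z^12.

∂_1: C_1 → C_0 is given by ∂[p,q] = [q] − [p].
The 7×18 boundary matrix has rank 6 and Smith normal form diag(1,1,1,1,1,1).

∂_2: C_2 → C_1 sends each 2-simplex [p,q,r] to [q,r] − [p,r] + [p,q]. For instance
  ∂ceg = eg − cg + ce,
  ∂adf = df − af + ad.
The 18×12 boundary matrix has rank 12 and Smith normal form diag(1,1,1,1,1,1,1,1,1,1,1,2).

Now H_k = ker ∂_k / im ∂_{k+1}, so:

  H_2: rank ker ∂_2 − rank ∂_3 = (12 − 12) − 0 = 0, and there is no ∂_3, so H_2 = 0.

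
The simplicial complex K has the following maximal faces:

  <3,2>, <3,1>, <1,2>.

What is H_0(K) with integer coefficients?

H_0 ≅ Z.

Order the vertices as 1 < 2 < 3. Listing each simplex with vertices in this order, K has dimension 1 with simplices:

  0-simplices (3): [1], [2], [3]
  1-simplices (3): [1,2], [1,3], [2,3]

Hence C_0 ≅ Z^3, C_1 ≅ Z^3.

The boundary map ∂_1: C_1 → C_0 is given by ∂[p,q] = [q] − [p]. For instance
  ∂[1,3] = [3] − [1].
The resulting 3×3 matrix has rank 2, and its Smith normal form has invariant factors (1,1).

Reading off H_k = ker ∂_k / im ∂_{k+1}:

  H_0: rank C_0 − rank ∂_1 = 3 − 2 = 1, and the invariant factors of ∂_1 are all 1, so H_0 ≅ Z.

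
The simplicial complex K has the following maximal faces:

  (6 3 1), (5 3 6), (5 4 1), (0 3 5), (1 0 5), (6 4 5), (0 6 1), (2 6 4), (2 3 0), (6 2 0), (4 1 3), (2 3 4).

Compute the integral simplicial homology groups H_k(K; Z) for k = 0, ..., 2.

H_0 ≅ Z,  H_1 ≅ Z/2Z,  H_2 = 0.

Order the vertices as 0 < 1 < 2 < 3 < 4 < 5 < 6. Listing each simplex with vertices in this order, K has dimension 2 with simplices:

  0-simplices (7): [0], [1], [2], [3], [4], [5], [6]
  1-simplices (18): [0,1], [0,2], [0,3], [0,5], [0,6], [1,3], [1,4], [1,5], [1,6], [2,3], [2,4], [2,6], [3,4], [3,5], [3,6], [4,5], [4,6], [5,6]
  2-simplices (12): [0,1,5], [0,1,6], [0,2,3], [0,2,6], [0,3,5], [1,3,4], [1,3,6], [1,4,5], [2,3,4], [2,4,6], [3,5,6], [4,5,6]

so the chain groups are C_0 ≅ Z^7, C_1 ≅ Z^18, C_2 ≅ Z^12.

The boundary map ∂_1: C_1 → C_0 is given by ∂[p,q] = [q] − [p].
This gives a 7×18 integer matrix of rank 6; reducing to Smith normal form yields diagonal entries (1,1,1,1,1,1).

The boundary map ∂_2: C_2 → C_1 sends each 2-simplex [p,q,r] to [q,r] − [p,r] + [p,q]. For instance
  ∂[0,1,6] = [1,6] − [0,6] + [0,1],
  ∂[0,3,5] = [3,5] − [0,5] + [0,3].
This gives a 18×12 integer matrix of rank 12; reducing to Smith normal form yields diagonal entries (1,1,1,1,1,1,1,1,1,1,1,2).

From H_k ≅ ker(∂_k) / im(∂_{k+1}) we obtain:

  H_0: rank C_0 − rank ∂_1 = 7 − 6 = 1, and the invariant factors of ∂_1 are all 1, so H_0 ≅ Z.
  H_1: rank ker ∂_1 − rank ∂_2 = (18 − 6) − 12 = 0, and ∂_2 has invariant factor 2 > 1, so H_1 ≅ Z/2Z.
  H_2: rank ker ∂_2 − rank ∂_3 = (12 − 12) − 0 = 0, and there is no ∂_3, so H_2 ≅ 0.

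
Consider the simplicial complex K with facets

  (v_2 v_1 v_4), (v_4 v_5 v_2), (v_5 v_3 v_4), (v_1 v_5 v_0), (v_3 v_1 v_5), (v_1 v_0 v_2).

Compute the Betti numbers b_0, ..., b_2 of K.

We work with the vertex ordering v_0 < v_1 < v_2 < v_3 < v_4 < v_5. The simplices of K, each written with vertices in increasing order, are:

  0-simplices (6): [v_0], [v_1], [v_2], [v_3], [v_4], [v_5]
  1-simplices (12): [v_0,v_1], [v_0,v_2], [v_0,v_5], [v_1,v_2], [v_1,v_3], [v_1,v_4], [v_1,v_5], [v_2,v_4], [v_2,v_5], [v_3,v_4], [v_3,v_5], [v_4,v_5]
  2-simplices (6): [v_0,v_1,v_2], [v_0,v_1,v_5], [v_1,v_2,v_4], [v_1,v_3,v_5], [v_2,v_4,v_5], [v_3,v_4,v_5]

Hence C_0 ≅ Z^6, C_1 ≅ Z^12, C_2 ≅ Z^6.

The boundary map ∂_1: C_1 → C_0 maps an edge to its endpoints' difference, ∂[p,q] = q − p. For instance
  ∂[v_1,v_5] = [v_5] − [v_1].
The resulting 6×12 matrix has rank 5, and its Smith normal form has invariant factors (1,1,1,1,1).

Boundary ∂_2: C_2 → C_1 maps a triangle to the signed sum of its edges. For instance
  ∂[v_1,v_3,v_5] = [v_3,v_5] − [v_1,v_5] + [v_1,v_3],
  ∂[v_0,v_1,v_5] = [v_1,v_5] − [v_0,v_5] + [v_0,v_1].
The resulting 12×6 matrix has rank 6, and its Smith normal form has invariant factors (1,1,1,1,1,1).

Reading off H_k = ker ∂_k / im ∂_{k+1}:

  H_0: rank C_0 − rank ∂_1 = 6 − 5 = 1, and the invariant factors of ∂_1 are all 1, so H_0 = Z.
  H_1: rank ker ∂_1 − rank ∂_2 = (12 − 5) − 6 = 1, and the invariant factors of ∂_2 are all 1, so H_1 = Z.
  H_2: rank ker ∂_2 − rank ∂_3 = (6 − 6) − 0 = 0, and there is no ∂_3, so H_2 = 0.

(K is a triangulation of the cylinder S^1 x I.)

Hence the Betti numbers are b_0 = 1, b_1 = 1, b_2 = 0.

b_0 = 1, b_1 = 1, b_2 = 0.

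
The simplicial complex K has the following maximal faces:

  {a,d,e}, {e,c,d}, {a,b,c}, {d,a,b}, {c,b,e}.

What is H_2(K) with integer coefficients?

H_2 = 0.

Fix the vertex order a < b < c < d < e and write every simplex with vertices in increasing order. Then dim K = 2 and the simplices of K are:

  0-simplices (5): a, b, c, d, e
  1-simplices (10): ab, ac, ad, ae, bc, bd, be, cd, ce, de
  2-simplices (5): abc, abd, ade, bce, cde

giving chain groups C_0 ≅ Z^5, C_1 ≅ Z^10, C_2 ≅ Z^5.

Boundary ∂_1: C_1 → C_0 sends each edge [p,q] (with p < q) to q − p. For instance
  ∂ce = e − c.
As a 5×10 matrix over Z this has rank 4, with invariant factors (1,1,1,1).

∂_2: C_2 → C_1 acts by ∂[p,q,r] = [q,r] − [p,r] + [p,q]. For instance
  ∂abc = bc − ac + ab,
  ∂abd = bd − ad + ab.
As a 10×5 matrix over Z this has rank 5, with invariant factors (1,1,1,1,1).

Now H_k = ker ∂_k / im ∂_{k+1}, so:

  H_2: rank ker ∂_2 − rank ∂_3 = (5 − 5) − 0 = 0, and there is no ∂_3, so H_2 ≅ 0.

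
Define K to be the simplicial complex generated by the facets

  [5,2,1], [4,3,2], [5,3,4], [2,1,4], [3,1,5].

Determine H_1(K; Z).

H_1 ≅ Z.

Order the vertices as 1 < 2 < 3 < 4 < 5. Listing each simplex with vertices in this order, K has dimension 2 with simplices:

  0-simplices (5): [1], [2], [3], [4], [5]
  1-simplices (10): [1,2], [1,3], [1,4], [1,5], [2,3], [2,4], [2,5], [3,4], [3,5], [4,5]
  2-simplices (5): [1,2,4], [1,2,5], [1,3,5], [2,3,4], [3,4,5]

giving chain groups C_0 ≅ Z^5, C_1 ≅ Z^10, C_2 ≅ Z^5.

Boundary ∂_1: C_1 → C_0 is given by ∂[p,q] = [q] − [p]. For instance
  ∂[1,4] = [4] − [1].
The 5×10 boundary matrix has rank 4 and Smith normal form diag(1,1,1,1).

Boundary ∂_2: C_2 → C_1 sends each 2-simplex [p,q,r] to [q,r] − [p,r] + [p,q]. For instance
  ∂[1,3,5] = [3,5] − [1,5] + [1,3],
  ∂[2,3,4] = [3,4] − [2,4] + [2,3].
The resulting 10×5 matrix has rank 5, and its Smith normal form has invariant factors (1,1,1,1,1).

Reading off H_k = ker ∂_k / im ∂_{k+1}:

  H_1: rank ker ∂_1 − rank ∂_2 = (10 − 4) − 5 = 1, and the invariant factors of ∂_2 are all 1, so H_1 ≅ Z.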